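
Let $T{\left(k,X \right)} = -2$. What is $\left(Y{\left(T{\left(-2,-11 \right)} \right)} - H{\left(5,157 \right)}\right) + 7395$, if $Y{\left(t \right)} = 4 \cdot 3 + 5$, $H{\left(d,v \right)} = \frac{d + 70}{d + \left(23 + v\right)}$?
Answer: $\frac{274229}{37} \approx 7411.6$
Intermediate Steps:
$H{\left(d,v \right)} = \frac{70 + d}{23 + d + v}$
$Y{\left(t \right)} = 17$ ($Y{\left(t \right)} = 12 + 5 = 17$)
$\left(Y{\left(T{\left(-2,-11 \right)} \right)} - H{\left(5,157 \right)}\right) + 7395 = \left(17 - \frac{70 + 5}{23 + 5 + 157}\right) + 7395 = \left(17 - \frac{1}{185} \cdot 75\right) + 7395 = \left(17 - \frac{15}{37}\right) + 7395 = \frac{614}{37} + 7395 = \frac{274229}{37}$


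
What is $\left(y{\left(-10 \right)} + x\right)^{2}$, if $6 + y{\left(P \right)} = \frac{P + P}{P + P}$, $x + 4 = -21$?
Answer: $900$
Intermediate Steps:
$x = -25$ ($x = -4 - 21 = -25$)
$y{\left(P \right)} = -5$ ($y{\left(P \right)} = -6 + \frac{P + P}{P + P} = -6 + \frac{2 P}{2 P} = -6 + 2 P \frac{1}{2 P} = -6 + 1 = -5$)
$\left(y{\left(-10 \right)} + x\right)^{2} = \left(-5 - 25\right)^{2} = \left(-30\right)^{2} = 900$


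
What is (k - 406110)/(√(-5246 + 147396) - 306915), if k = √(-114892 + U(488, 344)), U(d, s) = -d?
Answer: (406110 - 6*I*√3205)/(306915 - 5*√5686) ≈ 1.3248 - 0.0011081*I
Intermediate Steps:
k = 6*I*√3205 (k = √(-114892 - 1*488) = √(-114892 - 488) = √(-115380) = 6*I*√3205 ≈ 339.68*I)
(k - 406110)/(√(-5246 + 147396) - 306915) = (6*I*√3205 - 406110)/(√(-5246 + 147396) - 306915) = (-406110 + 6*I*√3205)/(√142150 - 306915) = (-406110 + 6*I*√3205)/(5*√5686 - 306915) = (-406110 + 6*I*√3205)/(-306915 + 5*√5686)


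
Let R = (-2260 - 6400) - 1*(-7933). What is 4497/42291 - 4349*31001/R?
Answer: 1900605840626/10248519 ≈ 1.8545e+5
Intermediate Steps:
R = -727 (R = -8660 + 7933 = -727)
4497/42291 - 4349*31001/R = 4497/42291 - 4349/((-727/31001)) = 4497*(1/42291) - 4349/((-727*1/31001)) = 1499/14097 - 4349/(-727/31001) = 1499/14097 - 4349*(-31001/727) = 1499/14097 + 134823349/727 = 1900605840626/10248519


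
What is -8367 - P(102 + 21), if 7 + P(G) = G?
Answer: -8483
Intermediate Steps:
P(G) = -7 + G
-8367 - P(102 + 21) = -8367 - (-7 + (102 + 21)) = -8367 - (-7 + 123) = -8367 - 1*116 = -8367 - 116 = -8483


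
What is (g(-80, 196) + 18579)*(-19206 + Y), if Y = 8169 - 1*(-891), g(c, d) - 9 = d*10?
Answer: -208480008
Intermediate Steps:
g(c, d) = 9 + 10*d (g(c, d) = 9 + d*10 = 9 + 10*d)
Y = 9060 (Y = 8169 + 891 = 9060)
(g(-80, 196) + 18579)*(-19206 + Y) = ((9 + 10*196) + 18579)*(-19206 + 9060) = ((9 + 1960) + 18579)*(-10146) = (1969 + 18579)*(-10146) = 20548*(-10146) = -208480008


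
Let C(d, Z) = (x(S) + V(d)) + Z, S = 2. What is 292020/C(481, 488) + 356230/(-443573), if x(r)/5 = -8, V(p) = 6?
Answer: 64685229520/100691071 ≈ 642.41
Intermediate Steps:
x(r) = -40 (x(r) = 5*(-8) = -40)
C(d, Z) = -34 + Z (C(d, Z) = (-40 + 6) + Z = -34 + Z)
292020/C(481, 488) + 356230/(-443573) = 292020/(-34 + 488) + 356230/(-443573) = 292020/454 + 356230*(-1/443573) = 292020*(1/454) - 356230/443573 = 146010/227 - 356230/443573 = 64685229520/100691071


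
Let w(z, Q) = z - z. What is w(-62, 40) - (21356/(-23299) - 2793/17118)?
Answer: 143548705/132944094 ≈ 1.0798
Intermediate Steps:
w(z, Q) = 0
w(-62, 40) - (21356/(-23299) - 2793/17118) = 0 - (21356/(-23299) - 2793/17118) = 0 - (21356*(-1/23299) - 2793*1/17118) = 0 - (-21356/23299 - 931/5706) = 0 - 1*(-143548705/132944094) = 0 + 143548705/132944094 = 143548705/132944094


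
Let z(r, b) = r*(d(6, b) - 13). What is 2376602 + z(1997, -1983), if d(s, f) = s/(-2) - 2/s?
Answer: 7031953/3 ≈ 2.3440e+6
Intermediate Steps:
d(s, f) = -2/s - s/2 (d(s, f) = s*(-½) - 2/s = -s/2 - 2/s = -2/s - s/2)
z(r, b) = -49*r/3 (z(r, b) = r*((-2/6 - ½*6) - 13) = r*((-2*⅙ - 3) - 13) = r*((-⅓ - 3) - 13) = r*(-10/3 - 13) = r*(-49/3) = -49*r/3)
2376602 + z(1997, -1983) = 2376602 - 49/3*1997 = 2376602 - 97853/3 = 7031953/3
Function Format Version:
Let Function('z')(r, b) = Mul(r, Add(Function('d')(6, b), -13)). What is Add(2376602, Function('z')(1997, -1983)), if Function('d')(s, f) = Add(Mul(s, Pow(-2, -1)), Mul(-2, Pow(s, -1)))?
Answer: Rational(7031953, 3) ≈ 2.3440e+6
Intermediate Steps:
Function('d')(s, f) = Add(Mul(-2, Pow(s, -1)), Mul(Rational(-1, 2), s)) (Function('d')(s, f) = Add(Mul(s, Rational(-1, 2)), Mul(-2, Pow(s, -1))) = Add(Mul(Rational(-1, 2), s), Mul(-2, Pow(s, -1))) = Add(Mul(-2, Pow(s, -1)), Mul(Rational(-1, 2), s)))
Function('z')(r, b) = Mul(Rational(-49, 3), r) (Function('z')(r, b) = Mul(r, Add(Add(Mul(-2, Pow(6, -1)), Mul(Rational(-1, 2), 6)), -13)) = Mul(r, Add(Add(Mul(-2, Rational(1, 6)), -3), -13)) = Mul(r, Add(Add(Rational(-1, 3), -3), -13)) = Mul(r, Add(Rational(-10, 3), -13)) = Mul(r, Rational(-49, 3)) = Mul(Rational(-49, 3), r))
Add(2376602, Function('z')(1997, -1983)) = Add(2376602, Mul(Rational(-49, 3), 1997)) = Add(2376602, Rational(-97853, 3)) = Rational(7031953, 3)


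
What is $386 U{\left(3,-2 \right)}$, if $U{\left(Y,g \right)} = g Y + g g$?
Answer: $-772$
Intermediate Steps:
$U{\left(Y,g \right)} = g^{2} + Y g$ ($U{\left(Y,g \right)} = Y g + g^{2} = g^{2} + Y g$)
$386 U{\left(3,-2 \right)} = 386 \left(- 2 \left(3 - 2\right)\right) = 386 \left(\left(-2\right) 1\right) = 386 \left(-2\right) = -772$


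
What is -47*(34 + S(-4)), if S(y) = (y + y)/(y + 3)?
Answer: -1974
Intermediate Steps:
S(y) = 2*y/(3 + y) (S(y) = (2*y)/(3 + y) = 2*y/(3 + y))
-47*(34 + S(-4)) = -47*(34 + 2*(-4)/(3 - 4)) = -47*(34 + 2*(-4)/(-1)) = -47*(34 + 2*(-4)*(-1)) = -47*(34 + 8) = -47*42 = -1974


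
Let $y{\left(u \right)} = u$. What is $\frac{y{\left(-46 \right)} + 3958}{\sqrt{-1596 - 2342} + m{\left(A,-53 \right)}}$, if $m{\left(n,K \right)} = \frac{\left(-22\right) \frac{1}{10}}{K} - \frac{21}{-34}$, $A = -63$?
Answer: $\frac{69777548560}{106574168507} - \frac{105858850400 i \sqrt{3938}}{106574168507} \approx 0.65473 - 62.332 i$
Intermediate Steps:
$m{\left(n,K \right)} = \frac{21}{34} - \frac{11}{5 K}$ ($m{\left(n,K \right)} = \frac{\left(-22\right) \frac{1}{10}}{K} - - \frac{21}{34} = - \frac{11}{5 K} + \frac{21}{34} = \frac{21}{34} - \frac{11}{5 K}$)
$\frac{y{\left(-46 \right)} + 3958}{\sqrt{-1596 - 2342} + m{\left(A,-53 \right)}} = \frac{-46 + 3958}{\sqrt{-1596 - 2342} + \frac{-374 + 105 \left(-53\right)}{170 \left(-53\right)}} = \frac{3912}{\sqrt{-3938} + \frac{1}{170} \left(- \frac{1}{53}\right) \left(-374 - 5565\right)} = \frac{3912}{i \sqrt{3938} + \frac{1}{170} \left(- \frac{1}{53}\right) \left(-5939\right)} = \frac{3912}{i \sqrt{3938} + \frac{5939}{9010}} = \frac{3912}{\frac{5939}{9010} + i \sqrt{3938}}$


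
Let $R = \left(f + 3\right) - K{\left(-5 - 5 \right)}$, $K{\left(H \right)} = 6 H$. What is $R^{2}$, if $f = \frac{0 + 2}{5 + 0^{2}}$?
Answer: $\frac{100489}{25} \approx 4019.6$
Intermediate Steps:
$f = \frac{2}{5}$ ($f = \frac{2}{5 + 0} = \frac{2}{5} \approx 0.4$)
$R = \frac{317}{5}$ ($R = \left(\frac{2}{5} + 3\right) - 6 \left(-5 - 5\right) = \frac{17}{5} - 6 \left(-5 - 5\right) = \frac{17}{5} - 6 \left(-10\right) = \frac{17}{5} - -60 = \frac{17}{5} + 60 = \frac{317}{5} \approx 63.4$)
$R^{2} = \left(\frac{317}{5}\right)^{2} = \frac{100489}{25}$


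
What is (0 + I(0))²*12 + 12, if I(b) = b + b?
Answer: 12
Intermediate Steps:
I(b) = 2*b
(0 + I(0))²*12 + 12 = (0 + 2*0)²*12 + 12 = (0 + 0)²*12 + 12 = 0²*12 + 12 = 0*12 + 12 = 0 + 12 = 12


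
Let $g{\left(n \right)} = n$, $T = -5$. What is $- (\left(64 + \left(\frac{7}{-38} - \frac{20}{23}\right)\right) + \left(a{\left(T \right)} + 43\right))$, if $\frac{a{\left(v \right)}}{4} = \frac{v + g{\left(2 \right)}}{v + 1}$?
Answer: $- \frac{95219}{874} \approx -108.95$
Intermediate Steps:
$a{\left(v \right)} = \frac{4 \left(2 + v\right)}{1 + v}$ ($a{\left(v \right)} = 4 \frac{v + 2}{v + 1} = 4 \frac{2 + v}{1 + v} = \frac{4 \left(2 + v\right)}{1 + v}$)
$- (\left(64 + \left(\frac{7}{-38} - \frac{20}{23}\right)\right) + \left(a{\left(T \right)} + 43\right)) = - (\left(64 + \left(\frac{7}{-38} - \frac{20}{23}\right)\right) + \left(\frac{4 \left(2 - 5\right)}{1 - 5} + 43\right)) = - (\left(64 + \left(7 \left(- \frac{1}{38}\right) - \frac{20}{23}\right)\right) + \left(4 \frac{1}{-4} \left(-3\right) + 43\right)) = - (\left(64 - \frac{921}{874}\right) + \left(4 \left(- \frac{1}{4}\right) \left(-3\right) + 43\right)) = - (\left(64 - \frac{921}{874}\right) + \left(3 + 43\right)) = - (\frac{55015}{874} + 46) = \left(-1\right) \frac{95219}{874} = - \frac{95219}{874}$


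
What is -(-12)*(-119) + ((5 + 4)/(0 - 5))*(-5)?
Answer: -1419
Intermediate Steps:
-(-12)*(-119) + ((5 + 4)/(0 - 5))*(-5) = -12*119 + (9/(-5))*(-5) = -1428 + (9*(-1/5))*(-5) = -1428 - 9/5*(-5) = -1428 + 9 = -1419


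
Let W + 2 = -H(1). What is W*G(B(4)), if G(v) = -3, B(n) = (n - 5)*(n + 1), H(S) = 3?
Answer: 15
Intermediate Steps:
B(n) = (1 + n)*(-5 + n) (B(n) = (-5 + n)*(1 + n) = (1 + n)*(-5 + n))
W = -5 (W = -2 - 1*3 = -2 - 3 = -5)
W*G(B(4)) = -5*(-3) = 15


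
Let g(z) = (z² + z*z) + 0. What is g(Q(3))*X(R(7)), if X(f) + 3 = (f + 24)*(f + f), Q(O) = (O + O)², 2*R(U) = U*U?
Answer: 6152112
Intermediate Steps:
R(U) = U²/2 (R(U) = (U*U)/2 = U²/2)
Q(O) = 4*O² (Q(O) = (2*O)² = 4*O²)
g(z) = 2*z² (g(z) = (z² + z²) + 0 = 2*z² + 0 = 2*z²)
X(f) = -3 + 2*f*(24 + f) (X(f) = -3 + (f + 24)*(f + f) = -3 + (24 + f)*(2*f) = -3 + 2*f*(24 + f))
g(Q(3))*X(R(7)) = (2*(4*3²)²)*(-3 + 2*((½)*7²)² + 48*((½)*7²)) = (2*(4*9)²)*(-3 + 2*((½)*49)² + 48*((½)*49)) = (2*36²)*(-3 + 2*(49/2)² + 48*(49/2)) = (2*1296)*(-3 + 2*(2401/4) + 1176) = 2592*(-3 + 2401/2 + 1176) = 2592*(4747/2) = 6152112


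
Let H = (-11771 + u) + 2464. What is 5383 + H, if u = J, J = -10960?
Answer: -14884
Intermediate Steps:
u = -10960
H = -20267 (H = (-11771 - 10960) + 2464 = -22731 + 2464 = -20267)
5383 + H = 5383 - 20267 = -14884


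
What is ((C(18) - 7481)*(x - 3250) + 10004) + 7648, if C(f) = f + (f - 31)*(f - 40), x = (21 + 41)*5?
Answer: 21118032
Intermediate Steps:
x = 310 (x = 62*5 = 310)
C(f) = f + (-40 + f)*(-31 + f) (C(f) = f + (-31 + f)*(-40 + f) = f + (-40 + f)*(-31 + f))
((C(18) - 7481)*(x - 3250) + 10004) + 7648 = (((1240 + 18² - 70*18) - 7481)*(310 - 3250) + 10004) + 7648 = (((1240 + 324 - 1260) - 7481)*(-2940) + 10004) + 7648 = ((304 - 7481)*(-2940) + 10004) + 7648 = (-7177*(-2940) + 10004) + 7648 = (21100380 + 10004) + 7648 = 21110384 + 7648 = 21118032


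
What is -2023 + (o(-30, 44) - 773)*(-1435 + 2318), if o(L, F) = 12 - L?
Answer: -647496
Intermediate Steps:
-2023 + (o(-30, 44) - 773)*(-1435 + 2318) = -2023 + ((12 - 1*(-30)) - 773)*(-1435 + 2318) = -2023 + ((12 + 30) - 773)*883 = -2023 + (42 - 773)*883 = -2023 - 731*883 = -2023 - 645473 = -647496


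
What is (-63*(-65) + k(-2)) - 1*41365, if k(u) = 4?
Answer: -37266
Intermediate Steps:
(-63*(-65) + k(-2)) - 1*41365 = (-63*(-65) + 4) - 1*41365 = (4095 + 4) - 41365 = 4099 - 41365 = -37266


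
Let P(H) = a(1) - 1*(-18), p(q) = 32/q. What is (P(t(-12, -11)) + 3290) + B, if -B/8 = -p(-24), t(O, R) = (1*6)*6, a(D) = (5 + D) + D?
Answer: 9913/3 ≈ 3304.3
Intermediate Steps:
a(D) = 5 + 2*D
t(O, R) = 36 (t(O, R) = 6*6 = 36)
B = -32/3 (B = -(-8)*32/(-24) = -(-8)*32*(-1/24) = -(-8)*(-4)/3 = -8*4/3 = -32/3 ≈ -10.667)
P(H) = 25 (P(H) = (5 + 2*1) - 1*(-18) = (5 + 2) + 18 = 7 + 18 = 25)
(P(t(-12, -11)) + 3290) + B = (25 + 3290) - 32/3 = 3315 - 32/3 = 9913/3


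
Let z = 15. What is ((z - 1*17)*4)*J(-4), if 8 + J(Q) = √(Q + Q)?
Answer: 64 - 16*I*√2 ≈ 64.0 - 22.627*I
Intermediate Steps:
J(Q) = -8 + √2*√Q (J(Q) = -8 + √(Q + Q) = -8 + √(2*Q) = -8 + √2*√Q)
((z - 1*17)*4)*J(-4) = ((15 - 1*17)*4)*(-8 + √2*√(-4)) = ((15 - 17)*4)*(-8 + √2*(2*I)) = (-2*4)*(-8 + 2*I*√2) = -8*(-8 + 2*I*√2) = 64 - 16*I*√2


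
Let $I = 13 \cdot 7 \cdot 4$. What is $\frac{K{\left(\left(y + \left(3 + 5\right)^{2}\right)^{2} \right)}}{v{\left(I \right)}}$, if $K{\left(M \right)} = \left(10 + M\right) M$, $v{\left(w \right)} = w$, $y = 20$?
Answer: $\frac{1780632}{13} \approx 1.3697 \cdot 10^{5}$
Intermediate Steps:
$I = 364$ ($I = 91 \cdot 4 = 364$)
$K{\left(M \right)} = M \left(10 + M\right)$
$\frac{K{\left(\left(y + \left(3 + 5\right)^{2}\right)^{2} \right)}}{v{\left(I \right)}} = \frac{\left(20 + \left(3 + 5\right)^{2}\right)^{2} \left(10 + \left(20 + \left(3 + 5\right)^{2}\right)^{2}\right)}{364} = \left(20 + 8^{2}\right)^{2} \left(10 + \left(20 + 8^{2}\right)^{2}\right) \frac{1}{364} = \left(20 + 64\right)^{2} \left(10 + \left(20 + 64\right)^{2}\right) \frac{1}{364} = 84^{2} \left(10 + 84^{2}\right) \frac{1}{364} = 7056 \left(10 + 7056\right) \frac{1}{364} = 7056 \cdot 7066 \cdot \frac{1}{364} = 49857696 \cdot \frac{1}{364} = \frac{1780632}{13}$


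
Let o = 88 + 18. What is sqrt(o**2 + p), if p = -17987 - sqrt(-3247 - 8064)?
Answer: sqrt(-6751 - I*sqrt(11311)) ≈ 0.6472 - 82.167*I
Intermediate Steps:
o = 106
p = -17987 - I*sqrt(11311) (p = -17987 - sqrt(-11311) = -17987 - I*sqrt(11311) ≈ -17987.0 - 106.35*I)
sqrt(o**2 + p) = sqrt(106**2 + (-17987 - I*sqrt(11311))) = sqrt(11236 + (-17987 - I*sqrt(11311))) = sqrt(-6751 - I*sqrt(11311))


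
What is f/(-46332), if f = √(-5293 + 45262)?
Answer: -√4441/15444 ≈ -0.0043150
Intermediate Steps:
f = 3*√4441 (f = √39969 = 3*√4441 ≈ 199.92)
f/(-46332) = (3*√4441)/(-46332) = (3*√4441)*(-1/46332) = -√4441/15444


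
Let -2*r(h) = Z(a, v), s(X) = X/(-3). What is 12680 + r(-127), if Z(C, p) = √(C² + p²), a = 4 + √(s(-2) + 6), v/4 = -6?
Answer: 12680 - √(1347 + 12*√15)/3 ≈ 12668.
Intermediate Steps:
s(X) = -X/3 (s(X) = X*(-⅓) = -X/3)
v = -24 (v = 4*(-6) = -24)
a = 4 + 2*√15/3 (a = 4 + √(-⅓*(-2) + 6) = 4 + √(⅔ + 6) = 4 + √(20/3) = 4 + 2*√15/3 ≈ 6.5820)
r(h) = -√(576 + (4 + 2*√15/3)²)/2 (r(h) = -√((4 + 2*√15/3)² + (-24)²)/2 = -√((4 + 2*√15/3)² + 576)/2 = -√(576 + (4 + 2*√15/3)²)/2)
12680 + r(-127) = 12680 - √(1347 + 12*√15)/3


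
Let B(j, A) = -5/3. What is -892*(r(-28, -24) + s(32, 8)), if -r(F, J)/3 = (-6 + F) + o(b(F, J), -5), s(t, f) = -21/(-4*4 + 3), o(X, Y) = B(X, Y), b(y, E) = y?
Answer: -1259504/13 ≈ -96885.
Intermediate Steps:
B(j, A) = -5/3 (B(j, A) = -5*1/3 = -5/3)
o(X, Y) = -5/3
s(t, f) = 21/13 (s(t, f) = -21/(-16 + 3) = -21/(-13) = -21*(-1/13) = 21/13)
r(F, J) = 23 - 3*F (r(F, J) = -3*((-6 + F) - 5/3) = -3*(-23/3 + F) = 23 - 3*F)
-892*(r(-28, -24) + s(32, 8)) = -892*((23 - 3*(-28)) + 21/13) = -892*((23 + 84) + 21/13) = -892*(107 + 21/13) = -892*1412/13 = -1259504/13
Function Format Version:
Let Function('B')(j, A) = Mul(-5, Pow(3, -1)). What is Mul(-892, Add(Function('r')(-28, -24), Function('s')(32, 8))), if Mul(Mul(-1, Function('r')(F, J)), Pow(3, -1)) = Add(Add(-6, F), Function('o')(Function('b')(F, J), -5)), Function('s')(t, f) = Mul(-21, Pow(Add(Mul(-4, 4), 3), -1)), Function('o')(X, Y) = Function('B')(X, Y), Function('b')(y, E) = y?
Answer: Rational(-1259504, 13) ≈ -96885.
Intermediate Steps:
Function('B')(j, A) = Rational(-5, 3) (Function('B')(j, A) = Mul(-5, Rational(1, 3)) = Rational(-5, 3))
Function('o')(X, Y) = Rational(-5, 3)
Function('s')(t, f) = Rational(21, 13) (Function('s')(t, f) = Mul(-21, Pow(Add(-16, 3), -1)) = Mul(-21, Pow(-13, -1)) = Mul(-21, Rational(-1, 13)) = Rational(21, 13))
Function('r')(F, J) = Add(23, Mul(-3, F)) (Function('r')(F, J) = Mul(-3, Add(Add(-6, F), Rational(-5, 3))) = Mul(-3, Add(Rational(-23, 3), F)) = Add(23, Mul(-3, F)))
Mul(-892, Add(Function('r')(-28, -24), Function('s')(32, 8))) = Mul(-892, Add(Add(23, Mul(-3, -28)), Rational(21, 13))) = Mul(-892, Add(Add(23, 84), Rational(21, 13))) = Mul(-892, Add(107, Rational(21, 13))) = Mul(-892, Rational(1412, 13)) = Rational(-1259504, 13)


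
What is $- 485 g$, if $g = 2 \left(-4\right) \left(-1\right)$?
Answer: $-3880$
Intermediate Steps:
$g = 8$ ($g = \left(-8\right) \left(-1\right) = 8$)
$- 485 g = \left(-485\right) 8 = -3880$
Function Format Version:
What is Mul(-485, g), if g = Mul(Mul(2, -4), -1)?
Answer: -3880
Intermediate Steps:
g = 8 (g = Mul(-8, -1) = 8)
Mul(-485, g) = Mul(-485, 8) = -3880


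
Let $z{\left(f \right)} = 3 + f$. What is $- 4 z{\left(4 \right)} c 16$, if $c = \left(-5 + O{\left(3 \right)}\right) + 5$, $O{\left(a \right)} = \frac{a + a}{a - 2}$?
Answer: $-2688$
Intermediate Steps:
$O{\left(a \right)} = \frac{2 a}{-2 + a}$
$c = 6$ ($c = \left(-5 + 2 \cdot 3 \frac{1}{-2 + 3}\right) + 5 = \left(-5 + 2 \cdot 3 \cdot 1^{-1}\right) + 5 = \left(-5 + 2 \cdot 3 \cdot 1\right) + 5 = \left(-5 + 6\right) + 5 = 1 + 5 = 6$)
$- 4 z{\left(4 \right)} c 16 = - 4 \left(3 + 4\right) 6 \cdot 16 = \left(-4\right) 7 \cdot 6 \cdot 16 = \left(-28\right) 6 \cdot 16 = \left(-168\right) 16 = -2688$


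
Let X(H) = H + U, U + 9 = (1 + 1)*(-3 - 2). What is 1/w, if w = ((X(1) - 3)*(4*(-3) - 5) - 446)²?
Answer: 1/7921 ≈ 0.00012625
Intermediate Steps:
U = -19 (U = -9 + (1 + 1)*(-3 - 2) = -9 + 2*(-5) = -9 - 10 = -19)
X(H) = -19 + H (X(H) = H - 19 = -19 + H)
w = 7921 (w = (((-19 + 1) - 3)*(4*(-3) - 5) - 446)² = ((-18 - 3)*(-12 - 5) - 446)² = (-21*(-17) - 446)² = (357 - 446)² = (-89)² = 7921)
1/w = 1/7921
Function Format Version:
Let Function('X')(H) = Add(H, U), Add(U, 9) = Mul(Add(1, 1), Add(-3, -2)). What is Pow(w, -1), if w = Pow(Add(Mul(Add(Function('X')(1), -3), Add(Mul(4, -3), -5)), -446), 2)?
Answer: Rational(1, 7921) ≈ 0.00012625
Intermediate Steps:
U = -19 (U = Add(-9, Mul(Add(1, 1), Add(-3, -2))) = Add(-9, Mul(2, -5)) = Add(-9, -10) = -19)
Function('X')(H) = Add(-19, H) (Function('X')(H) = Add(H, -19) = Add(-19, H))
w = 7921 (w = Pow(Add(Mul(Add(Add(-19, 1), -3), Add(Mul(4, -3), -5)), -446), 2) = Pow(Add(Mul(Add(-18, -3), Add(-12, -5)), -446), 2) = Pow(Add(Mul(-21, -17), -446), 2) = Pow(Add(357, -446), 2) = Pow(-89, 2) = 7921)
Pow(w, -1) = Pow(7921, -1) = Rational(1, 7921)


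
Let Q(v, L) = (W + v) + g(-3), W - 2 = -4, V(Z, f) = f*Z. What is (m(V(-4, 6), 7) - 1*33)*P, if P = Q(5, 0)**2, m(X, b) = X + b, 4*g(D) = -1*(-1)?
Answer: -4225/8 ≈ -528.13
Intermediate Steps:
V(Z, f) = Z*f
g(D) = 1/4 (g(D) = (-1*(-1))/4 = (1/4)*1 = 1/4)
W = -2 (W = 2 - 4 = -2)
Q(v, L) = -7/4 + v (Q(v, L) = (-2 + v) + 1/4 = -7/4 + v)
P = 169/16 (P = (-7/4 + 5)**2 = (13/4)**2 = 169/16 ≈ 10.563)
(m(V(-4, 6), 7) - 1*33)*P = ((-4*6 + 7) - 1*33)*(169/16) = ((-24 + 7) - 33)*(169/16) = (-17 - 33)*(169/16) = -50*169/16 = -4225/8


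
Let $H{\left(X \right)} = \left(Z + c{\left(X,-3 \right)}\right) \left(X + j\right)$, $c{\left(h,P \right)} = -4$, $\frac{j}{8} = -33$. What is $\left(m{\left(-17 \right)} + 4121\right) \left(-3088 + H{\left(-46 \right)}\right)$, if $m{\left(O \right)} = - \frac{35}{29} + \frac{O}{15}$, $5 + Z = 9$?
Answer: $- \frac{5532513296}{435} \approx -1.2718 \cdot 10^{7}$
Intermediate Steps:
$j = -264$ ($j = 8 \left(-33\right) = -264$)
$Z = 4$ ($Z = -5 + 9 = 4$)
$H{\left(X \right)} = 0$ ($H{\left(X \right)} = \left(4 - 4\right) \left(X - 264\right) = 0 \left(-264 + X\right) = 0$)
$m{\left(O \right)} = - \frac{35}{29} + \frac{O}{15}$ ($m{\left(O \right)} = \left(-35\right) \frac{1}{29} + O \frac{1}{15} = - \frac{35}{29} + \frac{O}{15}$)
$\left(m{\left(-17 \right)} + 4121\right) \left(-3088 + H{\left(-46 \right)}\right) = \left(\left(- \frac{35}{29} + \frac{1}{15} \left(-17\right)\right) + 4121\right) \left(-3088 + 0\right) = \left(\left(- \frac{35}{29} - \frac{17}{15}\right) + 4121\right) \left(-3088\right) = \left(- \frac{1018}{435} + 4121\right) \left(-3088\right) = \frac{1791617}{435} \left(-3088\right) = - \frac{5532513296}{435}$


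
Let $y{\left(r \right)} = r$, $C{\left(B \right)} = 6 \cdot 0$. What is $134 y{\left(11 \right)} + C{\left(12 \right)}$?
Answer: $1474$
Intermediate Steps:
$C{\left(B \right)} = 0$
$134 y{\left(11 \right)} + C{\left(12 \right)} = 134 \cdot 11 + 0 = 1474 + 0 = 1474$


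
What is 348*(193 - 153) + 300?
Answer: 14220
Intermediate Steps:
348*(193 - 153) + 300 = 348*40 + 300 = 13920 + 300 = 14220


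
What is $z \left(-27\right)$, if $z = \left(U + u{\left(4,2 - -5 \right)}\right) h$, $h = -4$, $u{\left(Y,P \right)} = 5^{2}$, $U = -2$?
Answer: $2484$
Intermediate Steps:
$u{\left(Y,P \right)} = 25$
$z = -92$ ($z = \left(-2 + 25\right) \left(-4\right) = 23 \left(-4\right) = -92$)
$z \left(-27\right) = \left(-92\right) \left(-27\right) = 2484$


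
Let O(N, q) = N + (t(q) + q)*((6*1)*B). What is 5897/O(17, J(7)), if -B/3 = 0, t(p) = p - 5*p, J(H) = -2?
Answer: 5897/17 ≈ 346.88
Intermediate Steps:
t(p) = -4*p
B = 0 (B = -3*0 = 0)
O(N, q) = N (O(N, q) = N + (-4*q + q)*((6*1)*0) = N + (-3*q)*(6*0) = N - 3*q*0 = N + 0 = N)
5897/O(17, J(7)) = 5897/17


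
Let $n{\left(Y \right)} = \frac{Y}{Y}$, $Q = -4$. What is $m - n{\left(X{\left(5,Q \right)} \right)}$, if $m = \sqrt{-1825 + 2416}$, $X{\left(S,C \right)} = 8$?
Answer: $-1 + \sqrt{591} \approx 23.31$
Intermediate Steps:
$m = \sqrt{591} \approx 24.31$
$n{\left(Y \right)} = 1$
$m - n{\left(X{\left(5,Q \right)} \right)} = \sqrt{591} - 1 = -1 + \sqrt{591}$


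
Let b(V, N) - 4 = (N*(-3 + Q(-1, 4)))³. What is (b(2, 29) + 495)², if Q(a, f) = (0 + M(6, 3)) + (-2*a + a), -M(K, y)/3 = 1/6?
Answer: 9269790104689/64 ≈ 1.4484e+11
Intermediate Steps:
M(K, y) = -½ (M(K, y) = -3/6 = -3*⅙ = -½)
Q(a, f) = -½ - a (Q(a, f) = (0 - ½) + (-2*a + a) = -½ - a)
b(V, N) = 4 - 125*N³/8 (b(V, N) = 4 + (N*(-3 + (-½ - 1*(-1))))³ = 4 + (N*(-3 + (-½ + 1)))³ = 4 + (N*(-3 + ½))³ = 4 + (N*(-5/2))³ = 4 + (-5*N/2)³ = 4 - 125*N³/8)
(b(2, 29) + 495)² = ((4 - 125/8*29³) + 495)² = ((4 - 125/8*24389) + 495)² = ((4 - 3048625/8) + 495)² = (-3048593/8 + 495)² = (-3044633/8)² = 9269790104689/64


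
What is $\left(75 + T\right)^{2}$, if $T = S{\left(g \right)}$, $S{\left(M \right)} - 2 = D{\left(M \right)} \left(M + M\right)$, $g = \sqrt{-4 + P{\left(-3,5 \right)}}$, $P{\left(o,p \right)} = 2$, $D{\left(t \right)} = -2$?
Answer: $5897 - 616 i \sqrt{2} \approx 5897.0 - 871.16 i$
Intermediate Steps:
$g = i \sqrt{2}$ ($g = \sqrt{-4 + 2} = \sqrt{-2} = i \sqrt{2} \approx 1.4142 i$)
$S{\left(M \right)} = 2 - 4 M$ ($S{\left(M \right)} = 2 - 2 \left(M + M\right) = 2 - 2 \cdot 2 M = 2 - 4 M$)
$T = 2 - 4 i \sqrt{2} \approx 2.0 - 5.6569 i$
$\left(75 + T\right)^{2} = \left(75 + \left(2 - 4 i \sqrt{2}\right)\right)^{2} = \left(77 - 4 i \sqrt{2}\right)^{2}$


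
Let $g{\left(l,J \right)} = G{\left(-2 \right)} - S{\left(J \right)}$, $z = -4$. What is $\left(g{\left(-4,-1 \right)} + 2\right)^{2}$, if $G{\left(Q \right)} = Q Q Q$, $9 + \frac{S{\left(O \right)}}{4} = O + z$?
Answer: $2500$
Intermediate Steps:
$S{\left(O \right)} = -52 + 4 O$ ($S{\left(O \right)} = -36 + 4 \left(O - 4\right) = -36 + 4 \left(-4 + O\right) = -36 + \left(-16 + 4 O\right) = -52 + 4 O$)
$G{\left(Q \right)} = Q^{3}$ ($G{\left(Q \right)} = Q^{2} Q = Q^{3}$)
$g{\left(l,J \right)} = 44 - 4 J$ ($g{\left(l,J \right)} = \left(-2\right)^{3} - \left(-52 + 4 J\right) = -8 - \left(-52 + 4 J\right) = 44 - 4 J$)
$\left(g{\left(-4,-1 \right)} + 2\right)^{2} = \left(\left(44 - -4\right) + 2\right)^{2} = \left(\left(44 + 4\right) + 2\right)^{2} = \left(48 + 2\right)^{2} = 50^{2} = 2500$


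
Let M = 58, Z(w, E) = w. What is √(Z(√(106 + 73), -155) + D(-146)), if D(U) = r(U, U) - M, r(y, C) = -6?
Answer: √(-64 + √179) ≈ 7.1148*I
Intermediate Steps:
D(U) = -64 (D(U) = -6 - 1*58 = -6 - 58 = -64)
√(Z(√(106 + 73), -155) + D(-146)) = √(√(106 + 73) - 64) = √(√179 - 64) = √(-64 + √179)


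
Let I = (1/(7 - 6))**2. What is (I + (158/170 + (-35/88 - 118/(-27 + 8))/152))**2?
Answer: 1806737167844361/466656773017600 ≈ 3.8717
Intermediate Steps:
I = 1 (I = (1/1)**2 = 1**2 = 1)
(I + (158/170 + (-35/88 - 118/(-27 + 8))/152))**2 = (1 + (158/170 + (-35/88 - 118/(-27 + 8))/152))**2 = (1 + (158*(1/170) + (-35*1/88 - 118/(-19))*(1/152)))**2 = (1 + (79/85 + (-35/88 - 118*(-1/19))*(1/152)))**2 = (1 + (79/85 + (-35/88 + 118/19)*(1/152)))**2 = (1 + (79/85 + (9719/1672)*(1/152)))**2 = (1 + (79/85 + 9719/254144))**2 = (1 + 20903491/21602240)**2 = (42505731/21602240)**2 = 1806737167844361/466656773017600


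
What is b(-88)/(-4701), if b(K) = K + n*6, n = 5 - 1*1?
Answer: 64/4701 ≈ 0.013614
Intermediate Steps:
n = 4 (n = 5 - 1 = 4)
b(K) = 24 + K (b(K) = K + 4*6 = K + 24 = 24 + K)
b(-88)/(-4701) = (24 - 88)/(-4701) = -64*(-1/4701) = 64/4701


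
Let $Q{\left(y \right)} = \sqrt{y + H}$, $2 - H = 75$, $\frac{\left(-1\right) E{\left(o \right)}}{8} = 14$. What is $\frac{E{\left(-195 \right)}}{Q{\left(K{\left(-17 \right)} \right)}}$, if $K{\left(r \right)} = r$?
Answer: $\frac{56 i \sqrt{10}}{15} \approx 11.806 i$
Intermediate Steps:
$E{\left(o \right)} = -112$ ($E{\left(o \right)} = \left(-8\right) 14 = -112$)
$H = -73$ ($H = 2 - 75 = -73$)
$Q{\left(y \right)} = \sqrt{-73 + y}$ ($Q{\left(y \right)} = \sqrt{y - 73} = \sqrt{-73 + y}$)
$\frac{E{\left(-195 \right)}}{Q{\left(K{\left(-17 \right)} \right)}} = - \frac{112}{\sqrt{-73 - 17}} = - \frac{112}{\sqrt{-90}} = - \frac{112}{3 i \sqrt{10}} = - 112 \left(- \frac{i \sqrt{10}}{30}\right) = \frac{56 i \sqrt{10}}{15}$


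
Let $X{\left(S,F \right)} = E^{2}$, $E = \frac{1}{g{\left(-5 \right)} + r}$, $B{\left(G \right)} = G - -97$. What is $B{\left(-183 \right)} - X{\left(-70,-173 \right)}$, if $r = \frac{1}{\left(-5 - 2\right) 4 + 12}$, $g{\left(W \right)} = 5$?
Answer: $- \frac{536982}{6241} \approx -86.041$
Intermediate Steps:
$r = - \frac{1}{16}$ ($r = \frac{1}{\left(-7\right) 4 + 12} = \frac{1}{-28 + 12} = \frac{1}{-16} = - \frac{1}{16} \approx -0.0625$)
$B{\left(G \right)} = 97 + G$ ($B{\left(G \right)} = G + 97 = 97 + G$)
$E = \frac{16}{79}$ ($E = \frac{1}{5 - \frac{1}{16}} = \frac{1}{\frac{79}{16}} = \frac{16}{79} \approx 0.20253$)
$X{\left(S,F \right)} = \frac{256}{6241}$ ($X{\left(S,F \right)} = \left(\frac{16}{79}\right)^{2} = \frac{256}{6241}$)
$B{\left(-183 \right)} - X{\left(-70,-173 \right)} = \left(97 - 183\right) - \frac{256}{6241} = -86 - \frac{256}{6241} = - \frac{536982}{6241}$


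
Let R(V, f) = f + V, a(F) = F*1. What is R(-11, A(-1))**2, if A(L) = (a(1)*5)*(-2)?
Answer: 441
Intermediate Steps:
a(F) = F
A(L) = -10 (A(L) = (1*5)*(-2) = 5*(-2) = -10)
R(V, f) = V + f
R(-11, A(-1))**2 = (-11 - 10)**2 = (-21)**2 = 441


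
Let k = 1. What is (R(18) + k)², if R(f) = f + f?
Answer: 1369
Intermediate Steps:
R(f) = 2*f
(R(18) + k)² = (2*18 + 1)² = (36 + 1)² = 37² = 1369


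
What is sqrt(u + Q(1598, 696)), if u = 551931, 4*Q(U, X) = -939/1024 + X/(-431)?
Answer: sqrt(419951152790133)/27584 ≈ 742.92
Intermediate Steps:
Q(U, X) = -939/4096 - X/1724 (Q(U, X) = (-939/1024 + X/(-431))/4 = (-939*1/1024 + X*(-1/431))/4 = (-939/1024 - X/431)/4 = -939/4096 - X/1724)
sqrt(u + Q(1598, 696)) = sqrt(551931 + (-939/4096 - 1/1724*696)) = sqrt(551931 + (-939/4096 - 174/431)) = sqrt(551931 - 1117413/1765376) = sqrt(974364623643/1765376) = sqrt(419951152790133)/27584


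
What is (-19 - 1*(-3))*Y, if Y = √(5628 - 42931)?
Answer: -1168*I*√7 ≈ -3090.2*I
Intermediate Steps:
Y = 73*I*√7 (Y = √(-37303) = 73*I*√7 ≈ 193.14*I)
(-19 - 1*(-3))*Y = (-19 - 1*(-3))*(73*I*√7) = (-19 + 3)*(73*I*√7) = -1168*I*√7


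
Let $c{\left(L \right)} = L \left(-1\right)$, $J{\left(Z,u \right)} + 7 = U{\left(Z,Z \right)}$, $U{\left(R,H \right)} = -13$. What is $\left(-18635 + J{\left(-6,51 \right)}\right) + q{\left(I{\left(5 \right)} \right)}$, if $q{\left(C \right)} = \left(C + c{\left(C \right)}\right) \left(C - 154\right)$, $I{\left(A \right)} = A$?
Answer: $-18655$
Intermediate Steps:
$J{\left(Z,u \right)} = -20$ ($J{\left(Z,u \right)} = -7 - 13 = -20$)
$c{\left(L \right)} = - L$
$q{\left(C \right)} = 0$ ($q{\left(C \right)} = \left(C - C\right) \left(C - 154\right) = 0 \left(-154 + C\right) = 0$)
$\left(-18635 + J{\left(-6,51 \right)}\right) + q{\left(I{\left(5 \right)} \right)} = \left(-18635 - 20\right) + 0 = -18655 + 0 = -18655$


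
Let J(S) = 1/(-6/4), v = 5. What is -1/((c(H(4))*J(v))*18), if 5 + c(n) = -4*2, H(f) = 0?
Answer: -1/156 ≈ -0.0064103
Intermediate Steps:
c(n) = -13 (c(n) = -5 - 4*2 = -5 - 8 = -13)
J(S) = -⅔ (J(S) = 1/(-6*¼) = 1/(-3/2) = -⅔)
-1/((c(H(4))*J(v))*18) = -1/(-13*(-⅔)*18) = -1/((26/3)*18) = -1/156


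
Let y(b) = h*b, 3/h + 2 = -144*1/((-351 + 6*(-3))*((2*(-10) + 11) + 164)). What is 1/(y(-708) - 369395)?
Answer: -6347/2337801055 ≈ -2.7149e-6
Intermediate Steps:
h = -19065/12694 (h = 3/(-2 - 144*1/((-351 + 6*(-3))*((2*(-10) + 11) + 164))) = 3/(-2 - 144*1/((-351 - 18)*((-20 + 11) + 164))) = 3/(-2 - 144*(-1/(369*(-9 + 164)))) = 3/(-2 - 144/(155*(-369))) = 3/(-2 - 144/(-57195)) = 3/(-2 - 144*(-1/57195)) = 3/(-2 + 16/6355) = 3/(-12694/6355) = 3*(-6355/12694) = -19065/12694 ≈ -1.5019)
y(b) = -19065*b/12694
1/(y(-708) - 369395) = 1/(-19065/12694*(-708) - 369395) = 1/(6749010/6347 - 369395) = 1/(-2337801055/6347) = -6347/2337801055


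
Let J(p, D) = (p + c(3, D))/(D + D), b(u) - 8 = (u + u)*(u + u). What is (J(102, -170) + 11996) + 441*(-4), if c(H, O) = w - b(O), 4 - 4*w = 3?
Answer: 14377543/1360 ≈ 10572.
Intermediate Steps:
w = 1/4 (w = 1 - 1/4*3 = 1 - 3/4 = 1/4 ≈ 0.25000)
b(u) = 8 + 4*u**2 (b(u) = 8 + (u + u)*(u + u) = 8 + (2*u)*(2*u) = 8 + 4*u**2)
c(H, O) = -31/4 - 4*O**2 (c(H, O) = 1/4 - (8 + 4*O**2) = 1/4 + (-8 - 4*O**2) = -31/4 - 4*O**2)
J(p, D) = (-31/4 + p - 4*D**2)/(2*D) (J(p, D) = (p + (-31/4 - 4*D**2))/(D + D) = (-31/4 + p - 4*D**2)/((2*D)) = (-31/4 + p - 4*D**2)*(1/(2*D)) = (-31/4 + p - 4*D**2)/(2*D))
(J(102, -170) + 11996) + 441*(-4) = ((1/8)*(-31 - 16*(-170)**2 + 4*102)/(-170) + 11996) + 441*(-4) = ((1/8)*(-1/170)*(-31 - 16*28900 + 408) + 11996) - 1764 = ((1/8)*(-1/170)*(-31 - 462400 + 408) + 11996) - 1764 = ((1/8)*(-1/170)*(-462023) + 11996) - 1764 = (462023/1360 + 11996) - 1764 = 16776583/1360 - 1764 = 14377543/1360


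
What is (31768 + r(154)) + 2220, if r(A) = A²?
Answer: 57704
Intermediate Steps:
(31768 + r(154)) + 2220 = (31768 + 154²) + 2220 = (31768 + 23716) + 2220 = 55484 + 2220 = 57704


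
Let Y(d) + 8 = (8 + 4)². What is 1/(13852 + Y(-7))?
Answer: 1/13988 ≈ 7.1490e-5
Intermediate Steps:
Y(d) = 136 (Y(d) = -8 + (8 + 4)² = -8 + 12² = -8 + 144 = 136)
1/(13852 + Y(-7)) = 1/(13852 + 136) = 1/13988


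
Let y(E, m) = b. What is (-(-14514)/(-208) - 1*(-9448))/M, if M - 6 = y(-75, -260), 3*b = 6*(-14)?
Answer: -975335/2288 ≈ -426.28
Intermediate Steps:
b = -28 (b = (6*(-14))/3 = (1/3)*(-84) = -28)
y(E, m) = -28
M = -22 (M = 6 - 28 = -22)
(-(-14514)/(-208) - 1*(-9448))/M = (-(-14514)/(-208) - 1*(-9448))/(-22) = (-(-14514)*(-1)/208 + 9448)*(-1/22) = (-123*59/104 + 9448)*(-1/22) = (-7257/104 + 9448)*(-1/22) = (975335/104)*(-1/22) = -975335/2288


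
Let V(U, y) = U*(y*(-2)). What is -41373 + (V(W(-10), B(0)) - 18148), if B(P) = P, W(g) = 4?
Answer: -59521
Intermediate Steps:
V(U, y) = -2*U*y (V(U, y) = U*(-2*y) = -2*U*y)
-41373 + (V(W(-10), B(0)) - 18148) = -41373 + (-2*4*0 - 18148) = -41373 + (0 - 18148) = -41373 - 18148 = -59521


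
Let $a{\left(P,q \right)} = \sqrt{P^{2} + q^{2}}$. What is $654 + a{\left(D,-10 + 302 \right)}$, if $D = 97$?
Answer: $654 + \sqrt{94673} \approx 961.69$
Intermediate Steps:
$654 + a{\left(D,-10 + 302 \right)} = 654 + \sqrt{97^{2} + \left(-10 + 302\right)^{2}} = 654 + \sqrt{9409 + 292^{2}} = 654 + \sqrt{9409 + 85264} = 654 + \sqrt{94673}$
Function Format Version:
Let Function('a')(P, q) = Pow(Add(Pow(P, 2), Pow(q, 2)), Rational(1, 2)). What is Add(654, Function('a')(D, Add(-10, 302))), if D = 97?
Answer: Add(654, Pow(94673, Rational(1, 2))) ≈ 961.69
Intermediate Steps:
Add(654, Function('a')(D, Add(-10, 302))) = Add(654, Pow(Add(Pow(97, 2), Pow(Add(-10, 302), 2)), Rational(1, 2))) = Add(654, Pow(Add(9409, Pow(292, 2)), Rational(1, 2))) = Add(654, Pow(Add(9409, 85264), Rational(1, 2))) = Add(654, Pow(94673, Rational(1, 2)))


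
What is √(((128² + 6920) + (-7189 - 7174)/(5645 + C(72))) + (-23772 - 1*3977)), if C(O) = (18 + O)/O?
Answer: I*√2268613043545/22585 ≈ 66.69*I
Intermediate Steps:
C(O) = (18 + O)/O
√(((128² + 6920) + (-7189 - 7174)/(5645 + C(72))) + (-23772 - 1*3977)) = √(((128² + 6920) + (-7189 - 7174)/(5645 + (18 + 72)/72)) + (-23772 - 1*3977)) = √(((16384 + 6920) - 14363/(5645 + (1/72)*90)) + (-23772 - 3977)) = √((23304 - 14363/(5645 + 5/4)) - 27749) = √((23304 - 14363/22585/4) - 27749) = √((23304 - 14363*4/22585) - 27749) = √((23304 - 57452/22585) - 27749) = √(526263388/22585 - 27749) = √(-100447777/22585) = I*√2268613043545/22585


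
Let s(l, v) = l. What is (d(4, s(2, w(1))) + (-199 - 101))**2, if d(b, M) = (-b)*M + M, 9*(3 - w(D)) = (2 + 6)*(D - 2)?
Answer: 93636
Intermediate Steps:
w(D) = 43/9 - 8*D/9 (w(D) = 3 - (2 + 6)*(D - 2)/9 = 3 - 8*(-2 + D)/9 = 3 - (-16 + 8*D)/9 = 3 + (16/9 - 8*D/9) = 43/9 - 8*D/9)
d(b, M) = M - M*b (d(b, M) = -M*b + M = M - M*b)
(d(4, s(2, w(1))) + (-199 - 101))**2 = (2*(1 - 1*4) + (-199 - 101))**2 = (2*(1 - 4) - 300)**2 = (2*(-3) - 300)**2 = (-6 - 300)**2 = (-306)**2 = 93636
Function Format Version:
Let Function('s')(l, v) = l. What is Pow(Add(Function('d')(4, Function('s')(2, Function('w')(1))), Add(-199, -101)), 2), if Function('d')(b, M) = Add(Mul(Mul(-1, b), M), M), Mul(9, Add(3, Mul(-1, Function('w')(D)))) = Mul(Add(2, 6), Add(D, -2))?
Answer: 93636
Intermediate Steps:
Function('w')(D) = Add(Rational(43, 9), Mul(Rational(-8, 9), D)) (Function('w')(D) = Add(3, Mul(Rational(-1, 9), Mul(Add(2, 6), Add(D, -2)))) = Add(3, Mul(Rational(-1, 9), Mul(8, Add(-2, D)))) = Add(3, Mul(Rational(-1, 9), Add(-16, Mul(8, D)))) = Add(3, Add(Rational(16, 9), Mul(Rational(-8, 9), D))) = Add(Rational(43, 9), Mul(Rational(-8, 9), D)))
Function('d')(b, M) = Add(M, Mul(-1, M, b)) (Function('d')(b, M) = Add(Mul(-1, M, b), M) = Add(M, Mul(-1, M, b)))
Pow(Add(Function('d')(4, Function('s')(2, Function('w')(1))), Add(-199, -101)), 2) = Pow(Add(Mul(2, Add(1, Mul(-1, 4))), Add(-199, -101)), 2) = Pow(Add(Mul(2, Add(1, -4)), -300), 2) = Pow(Add(Mul(2, -3), -300), 2) = Pow(Add(-6, -300), 2) = Pow(-306, 2) = 93636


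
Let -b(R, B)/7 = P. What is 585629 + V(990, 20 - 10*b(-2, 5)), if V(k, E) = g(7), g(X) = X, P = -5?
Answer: 585636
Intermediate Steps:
b(R, B) = 35 (b(R, B) = -7*(-5) = 35)
V(k, E) = 7
585629 + V(990, 20 - 10*b(-2, 5)) = 585629 + 7 = 585636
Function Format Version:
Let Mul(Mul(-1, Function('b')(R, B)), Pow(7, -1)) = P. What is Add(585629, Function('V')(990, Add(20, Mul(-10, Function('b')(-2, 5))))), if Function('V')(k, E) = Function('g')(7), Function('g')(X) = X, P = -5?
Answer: 585636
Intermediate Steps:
Function('b')(R, B) = 35 (Function('b')(R, B) = Mul(-7, -5) = 35)
Function('V')(k, E) = 7
Add(585629, Function('V')(990, Add(20, Mul(-10, Function('b')(-2, 5))))) = Add(585629, 7) = 585636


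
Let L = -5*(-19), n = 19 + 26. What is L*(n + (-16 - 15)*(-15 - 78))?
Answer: 278160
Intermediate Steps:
n = 45
L = 95
L*(n + (-16 - 15)*(-15 - 78)) = 95*(45 + (-16 - 15)*(-15 - 78)) = 95*(45 - 31*(-93)) = 95*(45 + 2883) = 95*2928 = 278160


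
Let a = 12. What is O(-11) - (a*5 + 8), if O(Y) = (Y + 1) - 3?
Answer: -81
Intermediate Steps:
O(Y) = -2 + Y (O(Y) = (1 + Y) - 3 = -2 + Y)
O(-11) - (a*5 + 8) = (-2 - 11) - (12*5 + 8) = -13 - (60 + 8) = -13 - 1*68 = -13 - 68 = -81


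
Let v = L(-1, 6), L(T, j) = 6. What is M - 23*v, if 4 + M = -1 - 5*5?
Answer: -168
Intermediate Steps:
v = 6
M = -30 (M = -4 + (-1 - 5*5) = -4 + (-1 - 25) = -4 - 26 = -30)
M - 23*v = -30 - 23*6 = -30 - 138 = -168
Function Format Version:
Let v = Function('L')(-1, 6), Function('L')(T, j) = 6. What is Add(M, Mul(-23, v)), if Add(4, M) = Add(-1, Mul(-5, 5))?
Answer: -168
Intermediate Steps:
v = 6
M = -30 (M = Add(-4, Add(-1, Mul(-5, 5))) = Add(-4, Add(-1, -25)) = Add(-4, -26) = -30)
Add(M, Mul(-23, v)) = Add(-30, Mul(-23, 6)) = Add(-30, -138) = -168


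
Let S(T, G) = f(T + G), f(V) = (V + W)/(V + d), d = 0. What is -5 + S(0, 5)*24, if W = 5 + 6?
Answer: 359/5 ≈ 71.800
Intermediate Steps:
W = 11
f(V) = (11 + V)/V (f(V) = (V + 11)/(V + 0) = (11 + V)/V)
S(T, G) = (11 + G + T)/(G + T) (S(T, G) = (11 + (T + G))/(T + G) = (11 + (G + T))/(G + T) = (11 + G + T)/(G + T))
-5 + S(0, 5)*24 = -5 + ((11 + 5 + 0)/(5 + 0))*24 = -5 + (16/5)*24 = -5 + 384/5 = 359/5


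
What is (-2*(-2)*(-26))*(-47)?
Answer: 4888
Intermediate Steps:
(-2*(-2)*(-26))*(-47) = (4*(-26))*(-47) = -104*(-47) = 4888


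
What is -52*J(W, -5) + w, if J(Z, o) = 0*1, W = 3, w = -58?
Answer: -58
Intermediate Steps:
J(Z, o) = 0
-52*J(W, -5) + w = -52*0 - 58 = 0 - 58 = -58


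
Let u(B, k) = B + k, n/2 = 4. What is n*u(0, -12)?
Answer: -96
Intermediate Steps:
n = 8 (n = 2*4 = 8)
n*u(0, -12) = 8*(0 - 12) = 8*(-12) = -96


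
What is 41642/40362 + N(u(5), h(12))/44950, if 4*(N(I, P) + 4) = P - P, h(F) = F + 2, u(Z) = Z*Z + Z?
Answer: 15093923/14631225 ≈ 1.0316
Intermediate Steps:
u(Z) = Z + Z**2 (u(Z) = Z**2 + Z = Z + Z**2)
h(F) = 2 + F
N(I, P) = -4 (N(I, P) = -4 + (P - P)/4 = -4 + (1/4)*0 = -4 + 0 = -4)
41642/40362 + N(u(5), h(12))/44950 = 41642/40362 - 4/44950 = 41642*(1/40362) - 4*1/44950 = 20821/20181 - 2/22475 = 15093923/14631225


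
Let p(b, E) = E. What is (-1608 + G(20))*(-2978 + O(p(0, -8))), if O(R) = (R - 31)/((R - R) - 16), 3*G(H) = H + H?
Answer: 14235091/3 ≈ 4.7450e+6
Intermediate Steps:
G(H) = 2*H/3 (G(H) = (H + H)/3 = (2*H)/3 = 2*H/3)
O(R) = 31/16 - R/16 (O(R) = (-31 + R)/(0 - 16) = (-31 + R)/(-16) = (-31 + R)*(-1/16) = 31/16 - R/16)
(-1608 + G(20))*(-2978 + O(p(0, -8))) = (-1608 + (2/3)*20)*(-2978 + (31/16 - 1/16*(-8))) = (-1608 + 40/3)*(-2978 + (31/16 + 1/2)) = -4784*(-2978 + 39/16)/3 = -4784/3*(-47609/16) = 14235091/3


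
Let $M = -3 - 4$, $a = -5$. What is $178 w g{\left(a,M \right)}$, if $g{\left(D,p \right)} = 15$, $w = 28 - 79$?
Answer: $-136170$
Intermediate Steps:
$w = -51$ ($w = 28 - 79 = -51$)
$M = -7$
$178 w g{\left(a,M \right)} = 178 \left(-51\right) 15 = \left(-9078\right) 15 = -136170$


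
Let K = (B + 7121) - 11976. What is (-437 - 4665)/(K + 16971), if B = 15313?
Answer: -5102/27429 ≈ -0.18601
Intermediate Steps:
K = 10458 (K = (15313 + 7121) - 11976 = 22434 - 11976 = 10458)
(-437 - 4665)/(K + 16971) = (-437 - 4665)/(10458 + 16971) = -5102/27429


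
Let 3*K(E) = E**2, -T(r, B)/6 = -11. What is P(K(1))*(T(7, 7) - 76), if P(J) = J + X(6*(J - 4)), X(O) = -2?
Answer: 50/3 ≈ 16.667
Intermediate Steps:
T(r, B) = 66 (T(r, B) = -6*(-11) = 66)
K(E) = E**2/3
P(J) = -2 + J (P(J) = J - 2 = -2 + J)
P(K(1))*(T(7, 7) - 76) = (-2 + (1/3)*1**2)*(66 - 76) = (-2 + (1/3)*1)*(-10) = (-2 + 1/3)*(-10) = -5/3*(-10) = 50/3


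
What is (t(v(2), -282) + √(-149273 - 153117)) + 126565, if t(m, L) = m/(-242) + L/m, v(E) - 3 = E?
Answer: 153075381/1210 + I*√302390 ≈ 1.2651e+5 + 549.9*I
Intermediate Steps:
v(E) = 3 + E
t(m, L) = -m/242 + L/m (t(m, L) = m*(-1/242) + L/m = -m/242 + L/m)
(t(v(2), -282) + √(-149273 - 153117)) + 126565 = ((-(3 + 2)/242 - 282/(3 + 2)) + √(-149273 - 153117)) + 126565 = ((-1/242*5 - 282/5) + √(-302390)) + 126565 = ((-5/242 - 282*⅕) + I*√302390) + 126565 = ((-5/242 - 282/5) + I*√302390) + 126565 = (-68269/1210 + I*√302390) + 126565 = 153075381/1210 + I*√302390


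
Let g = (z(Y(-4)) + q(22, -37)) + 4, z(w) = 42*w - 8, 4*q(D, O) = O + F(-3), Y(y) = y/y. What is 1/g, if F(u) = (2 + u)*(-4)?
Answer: 4/119 ≈ 0.033613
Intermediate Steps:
Y(y) = 1
F(u) = -8 - 4*u
q(D, O) = 1 + O/4 (q(D, O) = (O + (-8 - 4*(-3)))/4 = (O + (-8 + 12))/4 = (O + 4)/4 = (4 + O)/4 = 1 + O/4)
z(w) = -8 + 42*w
g = 119/4 (g = ((-8 + 42*1) + (1 + (¼)*(-37))) + 4 = ((-8 + 42) + (1 - 37/4)) + 4 = (34 - 33/4) + 4 = 103/4 + 4 = 119/4 ≈ 29.750)
1/g = 1/(119/4) = 4/119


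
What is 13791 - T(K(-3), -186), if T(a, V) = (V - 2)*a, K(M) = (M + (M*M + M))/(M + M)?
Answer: 13697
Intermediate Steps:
K(M) = (M² + 2*M)/(2*M) (K(M) = (M + (M² + M))/((2*M)) = (M + (M + M²))*(1/(2*M)) = (M² + 2*M)*(1/(2*M)) = (M² + 2*M)/(2*M))
T(a, V) = a*(-2 + V) (T(a, V) = (-2 + V)*a = a*(-2 + V))
13791 - T(K(-3), -186) = 13791 - (1 + (½)*(-3))*(-2 - 186) = 13791 - (1 - 3/2)*(-188) = 13791 - (-1)*(-188)/2 = 13791 - 1*94 = 13791 - 94 = 13697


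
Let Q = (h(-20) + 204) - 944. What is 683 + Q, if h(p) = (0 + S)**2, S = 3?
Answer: -48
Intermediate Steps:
h(p) = 9 (h(p) = (0 + 3)**2 = 3**2 = 9)
Q = -731 (Q = (9 + 204) - 944 = 213 - 944 = -731)
683 + Q = 683 - 731 = -48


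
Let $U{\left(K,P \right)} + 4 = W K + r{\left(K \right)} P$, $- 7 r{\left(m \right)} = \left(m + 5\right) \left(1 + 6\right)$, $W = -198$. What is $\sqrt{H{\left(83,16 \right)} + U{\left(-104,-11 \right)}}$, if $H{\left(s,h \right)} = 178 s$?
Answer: $\sqrt{34273} \approx 185.13$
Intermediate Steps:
$r{\left(m \right)} = -5 - m$ ($r{\left(m \right)} = - \frac{\left(m + 5\right) \left(1 + 6\right)}{7} = - \frac{\left(5 + m\right) 7}{7} = - \frac{35 + 7 m}{7} = -5 - m$)
$U{\left(K,P \right)} = -4 - 198 K + P \left(-5 - K\right)$ ($U{\left(K,P \right)} = -4 - \left(198 K - \left(-5 - K\right) P\right) = -4 - \left(198 K - P \left(-5 - K\right)\right) = -4 - 198 K + P \left(-5 - K\right)$)
$\sqrt{H{\left(83,16 \right)} + U{\left(-104,-11 \right)}} = \sqrt{178 \cdot 83 - \left(-20588 - 11 \left(5 - 104\right)\right)} = \sqrt{14774 - \left(-20588 + 1089\right)} = \sqrt{14774 - -19499} = \sqrt{14774 + 19499} = \sqrt{34273}$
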